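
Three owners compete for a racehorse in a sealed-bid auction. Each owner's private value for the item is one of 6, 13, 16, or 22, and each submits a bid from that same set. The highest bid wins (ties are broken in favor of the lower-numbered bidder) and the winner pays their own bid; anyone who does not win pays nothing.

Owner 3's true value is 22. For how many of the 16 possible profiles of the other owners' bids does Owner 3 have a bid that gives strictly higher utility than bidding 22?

4

Others bid (6, 6): truth gives 0; bid 13 gives 9 > 0. Violating.
Others bid (6, 13): truth gives 0; bid 16 gives 6 > 0. Violating.
Others bid (13, 6): truth gives 0; bid 16 gives 6 > 0. Violating.
Others bid (13, 13): truth gives 0; bid 16 gives 6 > 0. Violating.
Others bid (6, 16): truth gives 0; no alternative beats it.
Others bid (6, 22): truth gives 0; no alternative beats it.
(Checking all 16 profiles: 4 have a profitable deviation, 12 do not.)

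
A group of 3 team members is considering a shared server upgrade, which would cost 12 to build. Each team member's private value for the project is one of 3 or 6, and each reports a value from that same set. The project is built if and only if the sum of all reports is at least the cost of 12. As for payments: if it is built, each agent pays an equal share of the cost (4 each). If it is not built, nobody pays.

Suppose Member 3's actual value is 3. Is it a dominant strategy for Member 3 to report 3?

Check each profile of the others' reports and compare truth against every alternative report.
Others report (3, 3): truth gives 0, best alternative gives -1.
Others report (3, 6): truth gives -1, best alternative gives -1.
Others report (6, 3): truth gives -1, best alternative gives -1.
Others report (6, 6): truth gives -1, best alternative gives -1.
In every case the truthful report is at least as good as any alternative, so it is a dominant strategy.

Yes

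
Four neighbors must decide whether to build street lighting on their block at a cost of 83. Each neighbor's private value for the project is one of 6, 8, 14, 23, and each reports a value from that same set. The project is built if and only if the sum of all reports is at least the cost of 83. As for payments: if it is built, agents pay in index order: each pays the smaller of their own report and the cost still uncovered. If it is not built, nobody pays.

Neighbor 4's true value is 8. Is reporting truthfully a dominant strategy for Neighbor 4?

Check each profile of the others' reports and compare truth against every alternative report.
Others report (6, 6, 6): truth gives 0, best alternative gives 0.
Others report (6, 6, 8): truth gives 0, best alternative gives 0.
Others report (6, 6, 14): truth gives 0, best alternative gives 0.
Others report (6, 6, 23): truth gives 0, best alternative gives 0.
Others report (6, 8, 6): truth gives 0, best alternative gives 0.
Others report (6, 8, 8): truth gives 0, best alternative gives 0.
(Remaining 58 profiles checked similarly; truth is weakly best in each.)
In every case the truthful report is at least as good as any alternative, so it is a dominant strategy.

Yes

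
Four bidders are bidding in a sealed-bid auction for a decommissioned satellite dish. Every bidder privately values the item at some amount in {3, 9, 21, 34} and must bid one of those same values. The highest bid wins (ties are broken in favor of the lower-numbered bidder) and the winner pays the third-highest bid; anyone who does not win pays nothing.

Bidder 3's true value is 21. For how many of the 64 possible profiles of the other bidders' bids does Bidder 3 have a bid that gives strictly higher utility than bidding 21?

12

Others bid (3, 3, 34): truth gives 0; bid 34 gives 18 > 0. Violating.
Others bid (3, 9, 34): truth gives 0; bid 34 gives 12 > 0. Violating.
Others bid (3, 21, 3): truth gives 0; bid 34 gives 18 > 0. Violating.
Others bid (3, 21, 9): truth gives 0; bid 34 gives 12 > 0. Violating.
Others bid (3, 3, 3): truth gives 18; no alternative beats it.
Others bid (3, 3, 9): truth gives 18; no alternative beats it.
(Checking all 64 profiles: 12 have a profitable deviation, 52 do not.)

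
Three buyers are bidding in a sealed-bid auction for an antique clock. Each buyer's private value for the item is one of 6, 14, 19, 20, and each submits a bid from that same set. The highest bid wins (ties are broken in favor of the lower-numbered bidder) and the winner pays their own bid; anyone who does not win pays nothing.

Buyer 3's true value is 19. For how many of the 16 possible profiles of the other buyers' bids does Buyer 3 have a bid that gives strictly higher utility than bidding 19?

Others bid (6, 6): truth gives 0; bid 14 gives 5 > 0. Violating.
Others bid (6, 14): truth gives 0; no alternative beats it.
Others bid (6, 19): truth gives 0; no alternative beats it.
(Checking all 16 profiles: 1 has a profitable deviation, 15 do not.)

1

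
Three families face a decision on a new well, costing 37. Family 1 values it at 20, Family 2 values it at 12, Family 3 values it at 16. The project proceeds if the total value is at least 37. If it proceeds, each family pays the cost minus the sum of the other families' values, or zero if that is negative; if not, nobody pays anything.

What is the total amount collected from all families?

15

Total value 48 ≥ cost 37, so it is built.
Family 1: others sum to 28; max(0, 37 - 28) = 9.
Family 2: others sum to 36; max(0, 37 - 36) = 1.
Family 3: others sum to 32; max(0, 37 - 32) = 5.
Total collected = 9 + 1 + 5 = 15.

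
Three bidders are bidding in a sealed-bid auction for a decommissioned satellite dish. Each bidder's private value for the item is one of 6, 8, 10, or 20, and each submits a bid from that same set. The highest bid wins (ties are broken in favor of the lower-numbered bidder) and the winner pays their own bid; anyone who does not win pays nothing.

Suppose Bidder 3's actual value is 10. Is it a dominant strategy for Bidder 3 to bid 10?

Consider the case where Bidder 1 bids 6 and Bidder 2 bids 6.
Truthful bid 10: wins, pays 10, utility 10 - 10 = 0.
Bid 8 instead: wins, pays 8, utility 10 - 8 = 2.
Since 2 > 0, bidding 8 is strictly better here, so truthful bidding is not dominant.

No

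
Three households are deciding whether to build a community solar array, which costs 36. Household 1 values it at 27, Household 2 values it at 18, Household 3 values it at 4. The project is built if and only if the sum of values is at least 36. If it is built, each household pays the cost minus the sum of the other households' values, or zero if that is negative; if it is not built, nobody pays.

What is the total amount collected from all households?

Total value 49 ≥ cost 36, so it is built.
Household 1: others sum to 22; max(0, 36 - 22) = 14.
Household 2: others sum to 31; max(0, 36 - 31) = 5.
Household 3: others sum to 45; max(0, 36 - 45) = 0.
Total collected = 14 + 5 + 0 = 19.

19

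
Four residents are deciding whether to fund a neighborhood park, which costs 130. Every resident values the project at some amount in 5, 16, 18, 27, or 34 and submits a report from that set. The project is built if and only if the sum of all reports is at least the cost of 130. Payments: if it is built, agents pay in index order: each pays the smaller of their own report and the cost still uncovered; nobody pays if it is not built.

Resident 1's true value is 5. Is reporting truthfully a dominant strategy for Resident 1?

Yes

Check each profile of the others' reports and compare truth against every alternative report.
Others report (5, 5, 5): truth gives 0, best alternative gives 0.
Others report (5, 5, 16): truth gives 0, best alternative gives 0.
Others report (5, 5, 18): truth gives 0, best alternative gives 0.
Others report (5, 5, 27): truth gives 0, best alternative gives 0.
Others report (5, 5, 34): truth gives 0, best alternative gives 0.
Others report (5, 16, 5): truth gives 0, best alternative gives 0.
(Remaining 119 profiles checked similarly; truth is weakly best in each.)
In every case the truthful report is at least as good as any alternative, so it is a dominant strategy.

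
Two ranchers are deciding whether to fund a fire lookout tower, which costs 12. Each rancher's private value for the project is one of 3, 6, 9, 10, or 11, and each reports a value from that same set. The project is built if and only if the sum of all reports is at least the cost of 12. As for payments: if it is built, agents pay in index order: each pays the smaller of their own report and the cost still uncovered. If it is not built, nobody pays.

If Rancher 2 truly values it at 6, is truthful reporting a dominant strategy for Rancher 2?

Yes

Check each profile of the others' reports and compare truth against every alternative report.
Others report (11): truth gives 5, best alternative gives 5.
Others report (10): truth gives 4, best alternative gives 4.
Others report (9): truth gives 3, best alternative gives 3.
Others report (3): truth gives 0, best alternative gives 0.
Others report (6): truth gives 0, best alternative gives 0.
In every case the truthful report is at least as good as any alternative, so it is a dominant strategy.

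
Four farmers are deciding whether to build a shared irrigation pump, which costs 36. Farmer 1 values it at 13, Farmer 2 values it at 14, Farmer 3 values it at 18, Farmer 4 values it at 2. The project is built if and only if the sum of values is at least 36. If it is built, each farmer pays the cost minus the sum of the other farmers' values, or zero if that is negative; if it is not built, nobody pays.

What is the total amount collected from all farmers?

12

Total value 47 ≥ cost 36, so it is built.
Farmer 1: others sum to 34; max(0, 36 - 34) = 2.
Farmer 2: others sum to 33; max(0, 36 - 33) = 3.
Farmer 3: others sum to 29; max(0, 36 - 29) = 7.
Farmer 4: others sum to 45; max(0, 36 - 45) = 0.
Total collected = 2 + 3 + 7 + 0 = 12.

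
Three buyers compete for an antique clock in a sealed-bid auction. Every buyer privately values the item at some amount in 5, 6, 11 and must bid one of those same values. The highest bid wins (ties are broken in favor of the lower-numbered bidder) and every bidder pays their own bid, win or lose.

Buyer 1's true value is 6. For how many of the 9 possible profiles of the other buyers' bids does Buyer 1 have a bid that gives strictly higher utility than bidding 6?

Others bid (5, 5): truth gives 0; bid 5 gives 1 > 0. Violating.
Others bid (5, 11): truth gives -6; bid 5 gives -5 > -6. Violating.
Others bid (6, 11): truth gives -6; bid 5 gives -5 > -6. Violating.
Others bid (11, 5): truth gives -6; bid 5 gives -5 > -6. Violating.
Others bid (5, 6): truth gives 0; no alternative beats it.
Others bid (6, 5): truth gives 0; no alternative beats it.
(Checking all 9 profiles: 6 have a profitable deviation, 3 do not.)

6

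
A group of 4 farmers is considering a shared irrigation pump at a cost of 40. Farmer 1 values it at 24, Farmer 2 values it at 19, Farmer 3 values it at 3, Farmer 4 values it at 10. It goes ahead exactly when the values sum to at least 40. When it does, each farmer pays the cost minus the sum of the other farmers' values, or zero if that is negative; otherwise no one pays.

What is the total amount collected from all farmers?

11

Total value 56 ≥ cost 40, so it is built.
Farmer 1: others sum to 32; max(0, 40 - 32) = 8.
Farmer 2: others sum to 37; max(0, 40 - 37) = 3.
Farmer 3: others sum to 53; max(0, 40 - 53) = 0.
Farmer 4: others sum to 46; max(0, 40 - 46) = 0.
Total collected = 8 + 3 + 0 + 0 = 11.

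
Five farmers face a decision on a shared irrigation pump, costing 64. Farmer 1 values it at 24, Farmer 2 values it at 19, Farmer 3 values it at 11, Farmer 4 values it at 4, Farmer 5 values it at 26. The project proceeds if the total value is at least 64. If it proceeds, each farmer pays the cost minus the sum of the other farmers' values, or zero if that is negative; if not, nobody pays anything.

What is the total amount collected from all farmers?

Total value 84 ≥ cost 64, so it is built.
Farmer 1: others sum to 60; max(0, 64 - 60) = 4.
Farmer 2: others sum to 65; max(0, 64 - 65) = 0.
Farmer 3: others sum to 73; max(0, 64 - 73) = 0.
Farmer 4: others sum to 80; max(0, 64 - 80) = 0.
Farmer 5: others sum to 58; max(0, 64 - 58) = 6.
Total collected = 4 + 0 + 0 + 0 + 6 = 10.

10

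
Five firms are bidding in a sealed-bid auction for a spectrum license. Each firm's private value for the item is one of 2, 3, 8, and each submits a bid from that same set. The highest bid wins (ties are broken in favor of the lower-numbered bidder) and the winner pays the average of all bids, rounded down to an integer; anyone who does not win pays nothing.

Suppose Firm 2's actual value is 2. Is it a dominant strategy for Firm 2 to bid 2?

Check each profile of the others' bids and compare truth against every alternative bid.
Others bid (2, 2, 2, 2): truth gives 0, best alternative gives 0.
Others bid (2, 2, 2, 3): truth gives 0, best alternative gives 0.
Others bid (2, 2, 2, 8): truth gives 0, best alternative gives 0.
Others bid (2, 2, 3, 2): truth gives 0, best alternative gives 0.
Others bid (2, 2, 3, 3): truth gives 0, best alternative gives 0.
Others bid (2, 2, 3, 8): truth gives 0, best alternative gives 0.
(Remaining 75 profiles checked similarly; truth is weakly best in each.)
In every case the truthful bid is at least as good as any alternative, so it is a dominant strategy.

Yes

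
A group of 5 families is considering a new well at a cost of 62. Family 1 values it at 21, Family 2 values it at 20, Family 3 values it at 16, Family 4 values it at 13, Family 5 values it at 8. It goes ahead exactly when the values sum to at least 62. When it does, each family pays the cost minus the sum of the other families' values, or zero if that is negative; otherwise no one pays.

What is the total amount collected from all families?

9

Total value 78 ≥ cost 62, so it is built.
Family 1: others sum to 57; max(0, 62 - 57) = 5.
Family 2: others sum to 58; max(0, 62 - 58) = 4.
Family 3: others sum to 62; max(0, 62 - 62) = 0.
Family 4: others sum to 65; max(0, 62 - 65) = 0.
Family 5: others sum to 70; max(0, 62 - 70) = 0.
Total collected = 5 + 4 + 0 + 0 + 0 = 9.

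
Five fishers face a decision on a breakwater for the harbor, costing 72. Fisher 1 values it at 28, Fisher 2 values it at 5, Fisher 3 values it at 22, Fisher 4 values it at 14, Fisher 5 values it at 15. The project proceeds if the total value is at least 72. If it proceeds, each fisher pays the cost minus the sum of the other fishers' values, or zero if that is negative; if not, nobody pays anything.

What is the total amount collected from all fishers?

Total value 84 ≥ cost 72, so it is built.
Fisher 1: others sum to 56; max(0, 72 - 56) = 16.
Fisher 2: others sum to 79; max(0, 72 - 79) = 0.
Fisher 3: others sum to 62; max(0, 72 - 62) = 10.
Fisher 4: others sum to 70; max(0, 72 - 70) = 2.
Fisher 5: others sum to 69; max(0, 72 - 69) = 3.
Total collected = 16 + 0 + 10 + 2 + 3 = 31.

31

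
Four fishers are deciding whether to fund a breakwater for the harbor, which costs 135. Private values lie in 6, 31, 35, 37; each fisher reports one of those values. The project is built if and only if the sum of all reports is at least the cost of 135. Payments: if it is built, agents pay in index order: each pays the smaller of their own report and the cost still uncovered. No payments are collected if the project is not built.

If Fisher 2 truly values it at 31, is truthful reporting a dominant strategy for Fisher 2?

Check each profile of the others' reports and compare truth against every alternative report.
Others report (6, 6, 6): truth gives 0, best alternative gives 0.
Others report (6, 6, 31): truth gives 0, best alternative gives 0.
Others report (6, 6, 35): truth gives 0, best alternative gives 0.
Others report (6, 6, 37): truth gives 0, best alternative gives 0.
Others report (6, 31, 6): truth gives 0, best alternative gives 0.
Others report (6, 31, 31): truth gives 0, best alternative gives 0.
(Remaining 58 profiles checked similarly; truth is weakly best in each.)
In every case the truthful report is at least as good as any alternative, so it is a dominant strategy.

Yes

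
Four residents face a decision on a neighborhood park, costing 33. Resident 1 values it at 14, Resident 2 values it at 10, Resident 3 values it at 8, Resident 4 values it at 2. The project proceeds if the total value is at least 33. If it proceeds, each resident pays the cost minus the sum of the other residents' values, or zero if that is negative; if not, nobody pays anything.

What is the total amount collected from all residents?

30

Total value 34 ≥ cost 33, so it is built.
Resident 1: others sum to 20; max(0, 33 - 20) = 13.
Resident 2: others sum to 24; max(0, 33 - 24) = 9.
Resident 3: others sum to 26; max(0, 33 - 26) = 7.
Resident 4: others sum to 32; max(0, 33 - 32) = 1.
Total collected = 13 + 9 + 7 + 1 = 30.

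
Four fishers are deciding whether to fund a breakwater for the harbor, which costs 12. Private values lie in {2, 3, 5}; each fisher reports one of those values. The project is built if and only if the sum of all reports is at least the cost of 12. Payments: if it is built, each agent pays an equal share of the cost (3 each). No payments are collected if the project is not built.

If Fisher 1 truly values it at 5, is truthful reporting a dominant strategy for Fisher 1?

Check each profile of the others' reports and compare truth against every alternative report.
Others report (2, 2, 3): truth gives 2, best alternative gives 0.
Others report (2, 3, 2): truth gives 2, best alternative gives 0.
Others report (2, 3, 3): truth gives 2, best alternative gives 0.
Others report (3, 2, 2): truth gives 2, best alternative gives 0.
Others report (3, 2, 3): truth gives 2, best alternative gives 0.
Others report (3, 3, 2): truth gives 2, best alternative gives 0.
(Remaining 21 profiles checked similarly; truth is weakly best in each.)
In every case the truthful report is at least as good as any alternative, so it is a dominant strategy.

Yes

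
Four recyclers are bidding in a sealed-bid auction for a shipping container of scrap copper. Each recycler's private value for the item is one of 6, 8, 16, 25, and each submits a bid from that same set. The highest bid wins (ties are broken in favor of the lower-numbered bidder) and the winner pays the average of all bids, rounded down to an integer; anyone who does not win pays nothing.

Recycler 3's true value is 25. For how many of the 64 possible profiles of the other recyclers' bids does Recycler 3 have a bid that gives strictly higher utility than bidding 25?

Others bid (6, 6, 6): truth gives 15; bid 8 gives 19 > 15. Violating.
Others bid (6, 6, 8): truth gives 14; bid 8 gives 18 > 14. Violating.
Others bid (6, 6, 16): truth gives 12; bid 16 gives 14 > 12. Violating.
Others bid (6, 8, 6): truth gives 14; bid 16 gives 16 > 14. Violating.
Others bid (6, 6, 25): truth gives 10; no alternative beats it.
Others bid (6, 8, 25): truth gives 9; no alternative beats it.
(Checking all 64 profiles: 12 have a profitable deviation, 52 do not.)

12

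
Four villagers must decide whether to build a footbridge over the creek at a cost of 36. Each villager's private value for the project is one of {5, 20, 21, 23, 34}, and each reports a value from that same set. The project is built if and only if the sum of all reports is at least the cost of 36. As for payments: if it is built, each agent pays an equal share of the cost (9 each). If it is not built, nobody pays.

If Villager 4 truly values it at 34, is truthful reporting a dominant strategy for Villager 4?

Yes

Check each profile of the others' reports and compare truth against every alternative report.
Others report (5, 5, 5): truth gives 25, best alternative gives 25.
Others report (5, 5, 20): truth gives 25, best alternative gives 25.
Others report (5, 5, 21): truth gives 25, best alternative gives 25.
Others report (5, 5, 23): truth gives 25, best alternative gives 25.
Others report (5, 5, 34): truth gives 25, best alternative gives 25.
Others report (5, 20, 5): truth gives 25, best alternative gives 25.
(Remaining 119 profiles checked similarly; truth is weakly best in each.)
In every case the truthful report is at least as good as any alternative, so it is a dominant strategy.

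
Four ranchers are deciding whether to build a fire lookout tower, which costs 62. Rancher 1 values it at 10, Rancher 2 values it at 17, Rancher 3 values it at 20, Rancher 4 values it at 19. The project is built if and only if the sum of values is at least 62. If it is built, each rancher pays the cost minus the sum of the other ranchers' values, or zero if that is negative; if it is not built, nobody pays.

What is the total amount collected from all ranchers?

Total value 66 ≥ cost 62, so it is built.
Rancher 1: others sum to 56; max(0, 62 - 56) = 6.
Rancher 2: others sum to 49; max(0, 62 - 49) = 13.
Rancher 3: others sum to 46; max(0, 62 - 46) = 16.
Rancher 4: others sum to 47; max(0, 62 - 47) = 15.
Total collected = 6 + 13 + 16 + 15 = 50.

50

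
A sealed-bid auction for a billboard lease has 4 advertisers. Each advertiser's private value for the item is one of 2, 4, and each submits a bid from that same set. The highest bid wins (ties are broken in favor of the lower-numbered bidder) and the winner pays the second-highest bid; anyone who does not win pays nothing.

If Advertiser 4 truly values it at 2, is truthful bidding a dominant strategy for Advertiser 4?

Yes

Check each profile of the others' bids and compare truth against every alternative bid.
Others bid (2, 2, 2): truth gives 0, best alternative gives 0.
Others bid (2, 2, 4): truth gives 0, best alternative gives 0.
Others bid (2, 4, 2): truth gives 0, best alternative gives 0.
Others bid (2, 4, 4): truth gives 0, best alternative gives 0.
Others bid (4, 2, 2): truth gives 0, best alternative gives 0.
Others bid (4, 2, 4): truth gives 0, best alternative gives 0.
(Remaining 2 profiles checked similarly; truth is weakly best in each.)
In every case the truthful bid is at least as good as any alternative, so it is a dominant strategy.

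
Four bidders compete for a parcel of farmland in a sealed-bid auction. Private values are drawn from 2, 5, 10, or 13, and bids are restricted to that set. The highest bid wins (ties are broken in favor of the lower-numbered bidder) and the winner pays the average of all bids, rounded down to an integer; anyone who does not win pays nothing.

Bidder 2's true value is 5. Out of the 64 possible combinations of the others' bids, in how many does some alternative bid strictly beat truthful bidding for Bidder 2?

1

Others bid (5, 2, 2): truth gives 0; bid 10 gives 1 > 0. Violating.
Others bid (2, 2, 2): truth gives 3; no alternative beats it.
Others bid (2, 2, 5): truth gives 2; no alternative beats it.
(Checking all 64 profiles: 1 has a profitable deviation, 63 do not.)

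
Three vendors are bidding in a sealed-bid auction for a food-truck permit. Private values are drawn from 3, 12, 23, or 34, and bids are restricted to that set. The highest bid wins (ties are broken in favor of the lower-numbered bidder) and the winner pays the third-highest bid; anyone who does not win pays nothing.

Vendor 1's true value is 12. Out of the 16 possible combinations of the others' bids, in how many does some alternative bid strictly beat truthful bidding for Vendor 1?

4

Others bid (3, 23): truth gives 0; bid 23 gives 9 > 0. Violating.
Others bid (3, 34): truth gives 0; bid 34 gives 9 > 0. Violating.
Others bid (23, 3): truth gives 0; bid 23 gives 9 > 0. Violating.
Others bid (34, 3): truth gives 0; bid 34 gives 9 > 0. Violating.
Others bid (3, 3): truth gives 9; no alternative beats it.
Others bid (3, 12): truth gives 9; no alternative beats it.
(Checking all 16 profiles: 4 have a profitable deviation, 12 do not.)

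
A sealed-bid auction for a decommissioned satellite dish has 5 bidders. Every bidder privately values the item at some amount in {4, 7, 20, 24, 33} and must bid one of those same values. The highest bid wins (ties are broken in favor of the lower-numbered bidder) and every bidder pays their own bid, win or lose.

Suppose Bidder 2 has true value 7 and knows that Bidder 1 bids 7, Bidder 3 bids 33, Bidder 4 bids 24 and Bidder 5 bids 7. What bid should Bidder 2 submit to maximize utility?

4

Bid 4: loses but pays 4, utility -4.
Bid 7: loses but pays 7, utility -7.
Bid 20: loses but pays 20, utility -20.
Bid 24: loses but pays 24, utility -24.
Bid 33: wins, pays 33, utility 7 - 33 = -26.
The best choice is 4 with utility -4.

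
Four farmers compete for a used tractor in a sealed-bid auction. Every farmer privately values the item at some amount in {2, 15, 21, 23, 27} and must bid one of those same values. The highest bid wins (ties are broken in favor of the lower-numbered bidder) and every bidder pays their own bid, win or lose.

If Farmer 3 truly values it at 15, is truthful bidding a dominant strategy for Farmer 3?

Consider the case where Farmer 1 bids 2, Farmer 2 bids 2 and Farmer 4 bids 21.
Truthful bid 15: loses but pays 15, utility -15.
Bid 2 instead: loses but pays 2, utility -2.
Since -2 > -15, bidding 2 is strictly better here, so truthful bidding is not dominant.

No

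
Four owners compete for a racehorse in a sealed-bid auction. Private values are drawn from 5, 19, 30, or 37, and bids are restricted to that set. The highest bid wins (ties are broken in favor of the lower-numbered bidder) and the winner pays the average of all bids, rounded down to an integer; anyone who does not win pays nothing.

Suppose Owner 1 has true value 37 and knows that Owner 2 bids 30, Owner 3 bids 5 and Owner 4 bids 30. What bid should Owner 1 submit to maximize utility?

Bid 5: loses, pays 0, utility 0.
Bid 19: loses, pays 0, utility 0.
Bid 30: wins, pays 23, utility 37 - 23 = 14.
Bid 37: wins, pays 25, utility 37 - 25 = 12.
The best choice is 30 with utility 14.

30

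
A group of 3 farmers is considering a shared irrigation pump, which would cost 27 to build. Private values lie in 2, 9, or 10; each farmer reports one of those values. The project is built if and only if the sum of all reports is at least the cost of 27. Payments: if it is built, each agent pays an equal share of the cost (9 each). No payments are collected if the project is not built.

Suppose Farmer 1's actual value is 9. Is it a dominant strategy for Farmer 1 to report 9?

Check each profile of the others' reports and compare truth against every alternative report.
Others report (2, 2): truth gives 0, best alternative gives 0.
Others report (2, 9): truth gives 0, best alternative gives 0.
Others report (2, 10): truth gives 0, best alternative gives 0.
Others report (9, 2): truth gives 0, best alternative gives 0.
Others report (9, 9): truth gives 0, best alternative gives 0.
Others report (9, 10): truth gives 0, best alternative gives 0.
(Remaining 3 profiles checked similarly; truth is weakly best in each.)
In every case the truthful report is at least as good as any alternative, so it is a dominant strategy.

Yes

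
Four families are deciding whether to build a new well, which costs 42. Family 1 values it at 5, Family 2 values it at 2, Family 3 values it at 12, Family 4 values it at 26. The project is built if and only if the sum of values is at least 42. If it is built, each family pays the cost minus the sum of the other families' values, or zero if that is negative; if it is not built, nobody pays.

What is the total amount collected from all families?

34

Total value 45 ≥ cost 42, so it is built.
Family 1: others sum to 40; max(0, 42 - 40) = 2.
Family 2: others sum to 43; max(0, 42 - 43) = 0.
Family 3: others sum to 33; max(0, 42 - 33) = 9.
Family 4: others sum to 19; max(0, 42 - 19) = 23.
Total collected = 2 + 0 + 9 + 23 = 34.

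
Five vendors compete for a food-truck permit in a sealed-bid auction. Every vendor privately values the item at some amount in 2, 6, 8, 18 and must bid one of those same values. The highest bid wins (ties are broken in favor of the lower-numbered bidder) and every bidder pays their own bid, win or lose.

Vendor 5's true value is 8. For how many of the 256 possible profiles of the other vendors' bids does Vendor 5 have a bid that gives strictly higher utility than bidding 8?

241

Others bid (2, 2, 2, 2): truth gives 0; bid 6 gives 2 > 0. Violating.
Others bid (2, 2, 2, 8): truth gives -8; bid 2 gives -2 > -8. Violating.
Others bid (2, 2, 2, 18): truth gives -8; bid 2 gives -2 > -8. Violating.
Others bid (2, 2, 6, 8): truth gives -8; bid 2 gives -2 > -8. Violating.
Others bid (2, 2, 2, 6): truth gives 0; no alternative beats it.
Others bid (2, 2, 6, 2): truth gives 0; no alternative beats it.
(Checking all 256 profiles: 241 have a profitable deviation, 15 do not.)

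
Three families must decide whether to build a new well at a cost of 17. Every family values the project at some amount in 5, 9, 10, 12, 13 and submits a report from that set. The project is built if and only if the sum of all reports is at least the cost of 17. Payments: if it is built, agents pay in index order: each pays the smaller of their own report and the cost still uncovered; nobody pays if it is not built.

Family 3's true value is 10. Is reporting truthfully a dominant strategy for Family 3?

Yes

Check each profile of the others' reports and compare truth against every alternative report.
Others report (5, 12): truth gives 10, best alternative gives 10.
Others report (5, 13): truth gives 10, best alternative gives 10.
Others report (9, 9): truth gives 10, best alternative gives 10.
Others report (9, 10): truth gives 10, best alternative gives 10.
Others report (9, 12): truth gives 10, best alternative gives 10.
Others report (9, 13): truth gives 10, best alternative gives 10.
(Remaining 19 profiles checked similarly; truth is weakly best in each.)
In every case the truthful report is at least as good as any alternative, so it is a dominant strategy.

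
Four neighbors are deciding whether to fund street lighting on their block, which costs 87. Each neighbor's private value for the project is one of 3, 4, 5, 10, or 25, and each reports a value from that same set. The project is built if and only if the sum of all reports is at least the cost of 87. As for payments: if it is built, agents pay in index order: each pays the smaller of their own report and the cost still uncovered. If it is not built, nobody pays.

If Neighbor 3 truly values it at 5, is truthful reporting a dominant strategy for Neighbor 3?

Yes

Check each profile of the others' reports and compare truth against every alternative report.
Others report (3, 3, 3): truth gives 0, best alternative gives 0.
Others report (3, 3, 4): truth gives 0, best alternative gives 0.
Others report (3, 3, 5): truth gives 0, best alternative gives 0.
Others report (3, 3, 10): truth gives 0, best alternative gives 0.
Others report (3, 3, 25): truth gives 0, best alternative gives 0.
Others report (3, 4, 3): truth gives 0, best alternative gives 0.
(Remaining 119 profiles checked similarly; truth is weakly best in each.)
In every case the truthful report is at least as good as any alternative, so it is a dominant strategy.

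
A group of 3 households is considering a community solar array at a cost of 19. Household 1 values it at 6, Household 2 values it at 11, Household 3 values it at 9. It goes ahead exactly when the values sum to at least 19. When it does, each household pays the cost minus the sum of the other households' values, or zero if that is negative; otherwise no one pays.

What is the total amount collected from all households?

6

Total value 26 ≥ cost 19, so it is built.
Household 1: others sum to 20; max(0, 19 - 20) = 0.
Household 2: others sum to 15; max(0, 19 - 15) = 4.
Household 3: others sum to 17; max(0, 19 - 17) = 2.
Total collected = 0 + 4 + 2 = 6.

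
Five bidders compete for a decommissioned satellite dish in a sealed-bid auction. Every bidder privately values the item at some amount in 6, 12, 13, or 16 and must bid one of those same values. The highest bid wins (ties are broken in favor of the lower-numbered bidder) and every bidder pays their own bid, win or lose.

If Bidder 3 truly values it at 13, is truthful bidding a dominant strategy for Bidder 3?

Consider the case where Bidder 1 bids 6, Bidder 2 bids 6, Bidder 4 bids 6 and Bidder 5 bids 6.
Truthful bid 13: wins, pays 13, utility 13 - 13 = 0.
Bid 12 instead: wins, pays 12, utility 13 - 12 = 1.
Since 1 > 0, bidding 12 is strictly better here, so truthful bidding is not dominant.

No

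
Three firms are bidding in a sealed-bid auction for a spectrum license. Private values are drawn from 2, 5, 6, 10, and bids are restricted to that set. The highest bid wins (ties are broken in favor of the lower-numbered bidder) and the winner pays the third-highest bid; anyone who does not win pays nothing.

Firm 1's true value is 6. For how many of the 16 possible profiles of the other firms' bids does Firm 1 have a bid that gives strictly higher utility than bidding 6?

4

Others bid (2, 10): truth gives 0; bid 10 gives 4 > 0. Violating.
Others bid (5, 10): truth gives 0; bid 10 gives 1 > 0. Violating.
Others bid (10, 2): truth gives 0; bid 10 gives 4 > 0. Violating.
Others bid (10, 5): truth gives 0; bid 10 gives 1 > 0. Violating.
Others bid (2, 2): truth gives 4; no alternative beats it.
Others bid (2, 5): truth gives 4; no alternative beats it.
(Checking all 16 profiles: 4 have a profitable deviation, 12 do not.)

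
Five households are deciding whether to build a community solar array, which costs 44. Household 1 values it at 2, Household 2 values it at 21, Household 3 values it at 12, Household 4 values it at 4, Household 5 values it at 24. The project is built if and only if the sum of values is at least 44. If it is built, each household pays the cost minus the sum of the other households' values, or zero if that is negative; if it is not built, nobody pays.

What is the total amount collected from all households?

Total value 63 ≥ cost 44, so it is built.
Household 1: others sum to 61; max(0, 44 - 61) = 0.
Household 2: others sum to 42; max(0, 44 - 42) = 2.
Household 3: others sum to 51; max(0, 44 - 51) = 0.
Household 4: others sum to 59; max(0, 44 - 59) = 0.
Household 5: others sum to 39; max(0, 44 - 39) = 5.
Total collected = 0 + 2 + 0 + 0 + 5 = 7.

7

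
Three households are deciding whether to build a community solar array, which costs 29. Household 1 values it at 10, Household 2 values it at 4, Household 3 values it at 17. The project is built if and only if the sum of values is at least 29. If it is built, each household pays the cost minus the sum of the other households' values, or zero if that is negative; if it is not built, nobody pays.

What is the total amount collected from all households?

Total value 31 ≥ cost 29, so it is built.
Household 1: others sum to 21; max(0, 29 - 21) = 8.
Household 2: others sum to 27; max(0, 29 - 27) = 2.
Household 3: others sum to 14; max(0, 29 - 14) = 15.
Total collected = 8 + 2 + 15 = 25.

25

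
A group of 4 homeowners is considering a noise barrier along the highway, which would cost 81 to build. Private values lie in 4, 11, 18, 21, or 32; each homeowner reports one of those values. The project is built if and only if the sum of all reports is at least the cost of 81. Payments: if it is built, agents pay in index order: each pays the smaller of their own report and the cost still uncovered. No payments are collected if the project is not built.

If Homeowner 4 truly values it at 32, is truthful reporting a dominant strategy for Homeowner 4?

Check each profile of the others' reports and compare truth against every alternative report.
Others report (4, 21, 32): truth gives 8, best alternative gives 0.
Others report (4, 32, 21): truth gives 8, best alternative gives 0.
Others report (18, 18, 21): truth gives 8, best alternative gives 0.
Others report (18, 21, 18): truth gives 8, best alternative gives 0.
Others report (21, 4, 32): truth gives 8, best alternative gives 0.
Others report (21, 18, 18): truth gives 8, best alternative gives 0.
(Remaining 119 profiles checked similarly; truth is weakly best in each.)
In every case the truthful report is at least as good as any alternative, so it is a dominant strategy.

Yes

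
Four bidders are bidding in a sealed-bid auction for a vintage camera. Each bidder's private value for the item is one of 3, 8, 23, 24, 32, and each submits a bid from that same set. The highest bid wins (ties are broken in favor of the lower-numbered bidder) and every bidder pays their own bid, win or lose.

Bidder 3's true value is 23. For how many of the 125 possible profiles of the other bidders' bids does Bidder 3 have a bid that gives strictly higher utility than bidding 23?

115

Others bid (3, 3, 3): truth gives 0; bid 8 gives 15 > 0. Violating.
Others bid (3, 3, 8): truth gives 0; bid 8 gives 15 > 0. Violating.
Others bid (3, 3, 24): truth gives -23; bid 24 gives -1 > -23. Violating.
Others bid (3, 3, 32): truth gives -23; bid 3 gives -3 > -23. Violating.
Others bid (3, 3, 23): truth gives 0; no alternative beats it.
Others bid (3, 8, 3): truth gives 0; no alternative beats it.
(Checking all 125 profiles: 115 have a profitable deviation, 10 do not.)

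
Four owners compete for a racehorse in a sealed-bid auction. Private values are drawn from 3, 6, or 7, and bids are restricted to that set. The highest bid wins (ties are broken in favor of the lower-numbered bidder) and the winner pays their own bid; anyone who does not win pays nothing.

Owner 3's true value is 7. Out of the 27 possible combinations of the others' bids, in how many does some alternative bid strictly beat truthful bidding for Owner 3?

2

Others bid (3, 3, 3): truth gives 0; bid 6 gives 1 > 0. Violating.
Others bid (3, 3, 6): truth gives 0; bid 6 gives 1 > 0. Violating.
Others bid (3, 3, 7): truth gives 0; no alternative beats it.
Others bid (3, 6, 3): truth gives 0; no alternative beats it.
(Checking all 27 profiles: 2 have a profitable deviation, 25 do not.)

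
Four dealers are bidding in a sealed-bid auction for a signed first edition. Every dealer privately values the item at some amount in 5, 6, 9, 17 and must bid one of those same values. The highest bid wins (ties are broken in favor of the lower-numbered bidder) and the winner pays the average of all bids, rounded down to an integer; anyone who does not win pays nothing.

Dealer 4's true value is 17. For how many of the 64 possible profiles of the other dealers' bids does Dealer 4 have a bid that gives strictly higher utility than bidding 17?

Others bid (5, 5, 5): truth gives 9; bid 6 gives 12 > 9. Violating.
Others bid (5, 5, 6): truth gives 9; bid 9 gives 11 > 9. Violating.
Others bid (5, 6, 5): truth gives 9; bid 9 gives 11 > 9. Violating.
Others bid (5, 6, 6): truth gives 9; bid 9 gives 11 > 9. Violating.
Others bid (5, 5, 9): truth gives 8; no alternative beats it.
Others bid (5, 5, 17): truth gives 0; no alternative beats it.
(Checking all 64 profiles: 8 have a profitable deviation, 56 do not.)

8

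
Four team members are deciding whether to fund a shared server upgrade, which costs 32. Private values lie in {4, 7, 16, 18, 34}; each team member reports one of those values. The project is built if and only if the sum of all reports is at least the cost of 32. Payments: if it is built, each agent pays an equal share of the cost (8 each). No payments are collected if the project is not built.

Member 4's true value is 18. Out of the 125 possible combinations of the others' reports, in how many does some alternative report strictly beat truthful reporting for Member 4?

Others report (4, 4, 4): truth gives 0; report 34 gives 10 > 0. Violating.
Others report (4, 4, 7): truth gives 10; no alternative beats it.
Others report (4, 4, 16): truth gives 10; no alternative beats it.
(Checking all 125 profiles: 1 has a profitable deviation, 124 do not.)

1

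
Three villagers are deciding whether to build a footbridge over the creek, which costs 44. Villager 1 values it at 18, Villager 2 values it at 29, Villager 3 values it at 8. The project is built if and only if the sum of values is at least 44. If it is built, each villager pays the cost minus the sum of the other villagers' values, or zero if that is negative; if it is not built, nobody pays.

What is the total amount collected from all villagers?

25

Total value 55 ≥ cost 44, so it is built.
Villager 1: others sum to 37; max(0, 44 - 37) = 7.
Villager 2: others sum to 26; max(0, 44 - 26) = 18.
Villager 3: others sum to 47; max(0, 44 - 47) = 0.
Total collected = 7 + 18 + 0 = 25.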